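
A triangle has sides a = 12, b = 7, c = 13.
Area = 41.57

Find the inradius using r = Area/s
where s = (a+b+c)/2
s = (12 + 7 + 13)/2 = 32/2 = 16
r = Area/s = 41.57/16 ≈ 2.59813

r = 2.598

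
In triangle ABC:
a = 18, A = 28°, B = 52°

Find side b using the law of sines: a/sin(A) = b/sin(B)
a/sin(A) = b/sin(B)  ⇒  b = a·sin(B)/sin(A) = 18·sin(52°)/sin(28°)
sin(52°) ≈ 0.788011, sin(28°) ≈ 0.469472
b ≈ 18·0.788011/0.469472 ≈ 14.1842/0.469472 ≈ 30.2131

b = 30.21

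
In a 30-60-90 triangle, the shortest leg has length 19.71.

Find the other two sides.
In a 30-60-90 triangle the sides are in ratio 1 : √3 : 2 (short leg : long leg : hypotenuse).
Long leg = 19.71·√3 ≈ 19.71·1.73205 ≈ 34.1387
Hypotenuse = 2·19.71 = 39.42

Long leg = 19.71√3 = 34.14, Hypotenuse = 39.42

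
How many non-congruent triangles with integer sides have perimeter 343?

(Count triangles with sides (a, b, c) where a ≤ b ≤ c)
Let a ≤ b ≤ c with a + b + c = 343. The only binding inequality is a + b > c, i.e. 343 − c > c, so c < 343/2; and c ≥ 343/3 since c is the largest side.
So 115 ≤ c ≤ 171. For each c, b runs from ⌈(343 − c)/2⌉ up to c (then a = 343 − b − c satisfies 1 ≤ a ≤ b automatically), giving c − ⌈(343 − c)/2⌉ + 1 choices.
Summing over c: 2 + 3 + 5 + 6 + … + 84 + 86  (57 terms, c = 115, …, 171) = 2494
Check (closed form: nearest integer to p²/48 for even p, (p+3)²/48 for odd p): (343+3)²/48 = 346²/48 = 119716/48 ≈ 2494.08 → 2494

2494 triangles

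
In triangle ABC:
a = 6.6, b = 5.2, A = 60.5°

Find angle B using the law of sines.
a/sin(A) = b/sin(B)  ⇒  sin(B) = b·sin(A)/a = 5.2·sin(60.5°)/6.6
sin(60.5°) ≈ 0.870356
sin(B) ≈ 5.2·0.870356/6.6 ≈ 4.52585/6.6 ≈ 0.685735
B = arcsin(0.685735) ≈ 43.2934°
(Since b ≤ a we need B ≤ A, so the obtuse alternative 180° − 43.2934° ≈ 136.707° is rejected.)

B = 43.29°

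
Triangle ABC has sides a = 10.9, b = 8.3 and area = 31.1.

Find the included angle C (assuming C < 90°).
Area = ½·a·b·sin(C)  ⇒  sin(C) = 2·Area/(a·b) = 2·31.1/(10.9·8.3) = 62.2/90.47 ≈ 0.687521
C = arcsin(0.687521) ≈ 43.4342° (taking the acute solution since C < 90°)

C = 43.43°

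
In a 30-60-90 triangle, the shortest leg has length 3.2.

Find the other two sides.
In a 30-60-90 triangle the sides are in ratio 1 : √3 : 2 (short leg : long leg : hypotenuse).
Long leg = 3.2·√3 ≈ 3.2·1.73205 ≈ 5.54256
Hypotenuse = 2·3.2 = 6.4

Long leg = 3.2√3 = 5.543, Hypotenuse = 6.4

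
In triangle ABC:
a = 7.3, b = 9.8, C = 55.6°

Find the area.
Two sides and the included angle (SAS): A = ½·a·b·sin(C) = ½·7.3·9.8·sin(55.6°)
sin(55.6°) ≈ 0.825113
A ≈ ½·71.54·0.825113 = 35.77·0.825113 ≈ 29.5143

Area = 29.51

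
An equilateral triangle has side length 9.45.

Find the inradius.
r = Area/s with s the semi-perimeter.
Area = (√3/4)·9.45² = (√3/4)·89.3025 ≈ 0.433013·89.3025 ≈ 38.6691
s = 3·9.45/2 = 14.175
r ≈ 38.6691/14.175 ≈ 2.72798
(Equivalently r = side/(2√3) = 9.45/3.4641 ≈ 2.72798.)

r = 2.728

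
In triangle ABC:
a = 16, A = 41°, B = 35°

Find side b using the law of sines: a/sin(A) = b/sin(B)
a/sin(A) = b/sin(B)  ⇒  b = a·sin(B)/sin(A) = 16·sin(35°)/sin(41°)
sin(35°) ≈ 0.573576, sin(41°) ≈ 0.656059
b ≈ 16·0.573576/0.656059 ≈ 9.17722/0.656059 ≈ 13.9884

b = 13.99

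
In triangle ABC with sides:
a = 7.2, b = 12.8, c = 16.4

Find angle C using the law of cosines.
c² = a² + b² − 2ab·cos(C)  ⇒  cos(C) = (a² + b² − c²)/(2ab)
cos(C) = (7.2² + 12.8² − 16.4²)/(2·7.2·12.8) = (51.84 + 163.84 − 268.96)/184.32 = -53.28/184.32 ≈ -0.289062
C = arccos(-0.289062) ≈ 106.802°

C = 106.8°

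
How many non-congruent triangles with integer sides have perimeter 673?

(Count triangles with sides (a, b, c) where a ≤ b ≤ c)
Let a ≤ b ≤ c with a + b + c = 673. The only binding inequality is a + b > c, i.e. 673 − c > c, so c < 673/2; and c ≥ 673/3 since c is the largest side.
So 225 ≤ c ≤ 336. For each c, b runs from ⌈(673 − c)/2⌉ up to c (then a = 673 − b − c satisfies 1 ≤ a ≤ b automatically), giving c − ⌈(673 − c)/2⌉ + 1 choices.
Summing over c: 2 + 3 + 5 + 6 + … + 167 + 168  (112 terms, c = 225, …, 336) = 9520
Check (closed form: nearest integer to p²/48 for even p, (p+3)²/48 for odd p): (673+3)²/48 = 676²/48 = 456976/48 ≈ 9520.33 → 9520

9520 triangles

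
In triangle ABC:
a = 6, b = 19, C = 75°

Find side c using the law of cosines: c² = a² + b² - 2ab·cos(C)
c² = 6² + 19² − 2·6·19·cos(75°)
cos(75°) ≈ 0.258819
c² ≈ 36 + 361 − 228·(0.258819) ≈ 397 − 59.0107 ≈ 337.989
c ≈ √337.989 ≈ 18.3845

c = 18.38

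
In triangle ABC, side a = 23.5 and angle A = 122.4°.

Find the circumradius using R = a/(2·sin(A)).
R = a/(2·sin(A)) = 23.5/(2·sin(122.4°))
sin(122.4°) ≈ 0.844328
R ≈ 23.5/(2·0.844328) = 23.5/1.68866 ≈ 13.9164

R = 13.92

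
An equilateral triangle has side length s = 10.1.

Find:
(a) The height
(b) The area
(a) The height splits the triangle into two 30-60-90 halves: h = s·√3/2 = 10.1·1.73205/2 ≈ 17.4937/2 ≈ 8.74686
(b) Area = (√3/4)·s² = (√3/4)·10.1² = (√3/4)·102.01 ≈ 0.433013·102.01 ≈ 44.1716

Height = 8.747, Area = 44.17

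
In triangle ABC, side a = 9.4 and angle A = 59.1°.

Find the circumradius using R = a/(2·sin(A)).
R = a/(2·sin(A)) = 9.4/(2·sin(59.1°))
sin(59.1°) ≈ 0.858065
R ≈ 9.4/(2·0.858065) = 9.4/1.71613 ≈ 5.47744

R = 5.477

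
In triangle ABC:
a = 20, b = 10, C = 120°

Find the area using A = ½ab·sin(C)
A = ½·a·b·sin(C) = ½·20·10·sin(120°)
sin(120°) ≈ 0.866025
A ≈ ½·200·0.866025 = 100·0.866025 ≈ 86.6025

Area = 86.6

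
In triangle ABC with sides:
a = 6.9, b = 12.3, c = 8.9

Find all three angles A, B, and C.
Law of cosines for each angle (a² = 47.61, b² = 151.29, c² = 79.21):
cos(A) = (b² + c² − a²)/(2bc) = (151.29 + 79.21 − 47.61)/(2·12.3·8.9) = 182.89/218.94 ≈ 0.835343  ⇒  A ≈ 33.3484°
cos(B) = (a² + c² − b²)/(2ac) = (47.61 + 79.21 − 151.29)/(2·6.9·8.9) = -24.47/122.82 ≈ -0.199235  ⇒  B ≈ 101.492°
cos(C) = (a² + b² − c²)/(2ab) = (47.61 + 151.29 − 79.21)/(2·6.9·12.3) = 119.69/169.74 ≈ 0.705137  ⇒  C ≈ 45.1594°
Check: A + B + C ≈ 180°

A = 33.35°, B = 101.5°, C = 45.16°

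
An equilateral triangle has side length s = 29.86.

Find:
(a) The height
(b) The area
(a) The height splits the triangle into two 30-60-90 halves: h = s·√3/2 = 29.86·1.73205/2 ≈ 51.719/2 ≈ 25.8595
(b) Area = (√3/4)·s² = (√3/4)·29.86² = (√3/4)·891.6196 ≈ 0.433013·891.6196 ≈ 386.083

Height = 25.86, Area = 386.1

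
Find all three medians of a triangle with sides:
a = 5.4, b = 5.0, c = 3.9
Median formula: m_a = ½√(2b² + 2c² − a²) (and cyclically). a² = 29.16, b² = 25, c² = 15.21.
m_a = ½√(2·25 + 2·15.21 − 29.16) = ½√51.26 ≈ ½·7.15961 ≈ 3.5798
m_b = ½√(2·29.16 + 2·15.21 − 25) = ½√63.74 ≈ ½·7.98373 ≈ 3.99187
m_c = ½√(2·29.16 + 2·25 − 15.21) = ½√93.11 ≈ ½·9.64935 ≈ 4.82468

m_a = 3.58, m_b = 3.992, m_c = 4.825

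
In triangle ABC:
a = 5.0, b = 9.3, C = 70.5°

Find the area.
Two sides and the included angle (SAS): A = ½·a·b·sin(C) = ½·5.0·9.3·sin(70.5°)
sin(70.5°) ≈ 0.942641
A ≈ ½·46.5·0.942641 = 23.25·0.942641 ≈ 21.9164

Area = 21.92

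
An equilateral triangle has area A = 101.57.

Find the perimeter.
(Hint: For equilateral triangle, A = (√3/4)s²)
A = (√3/4)s²  ⇒  s² = 4A/√3 = 4·101.57/√3 = 406.28/1.73205 ≈ 234.566
s ≈ √234.566 ≈ 15.3155
Perimeter = 3s ≈ 3·15.3155 ≈ 45.9466

Perimeter = 45.95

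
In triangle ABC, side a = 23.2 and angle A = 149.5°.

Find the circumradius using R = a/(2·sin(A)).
R = a/(2·sin(A)) = 23.2/(2·sin(149.5°))
sin(149.5°) ≈ 0.507538
R ≈ 23.2/(2·0.507538) = 23.2/1.01508 ≈ 22.8554

R = 22.86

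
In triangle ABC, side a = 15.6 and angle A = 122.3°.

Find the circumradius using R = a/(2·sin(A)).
R = a/(2·sin(A)) = 15.6/(2·sin(122.3°))
sin(122.3°) ≈ 0.845262
R ≈ 15.6/(2·0.845262) = 15.6/1.69052 ≈ 9.22791

R = 9.228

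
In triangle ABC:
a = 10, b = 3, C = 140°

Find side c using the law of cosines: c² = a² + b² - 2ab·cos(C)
c² = 10² + 3² − 2·10·3·cos(140°)
cos(140°) ≈ -0.766044
c² ≈ 100 + 9 − 60·(-0.766044) ≈ 109 + 45.9627 ≈ 154.963
c ≈ √154.963 ≈ 12.4484

c = 12.45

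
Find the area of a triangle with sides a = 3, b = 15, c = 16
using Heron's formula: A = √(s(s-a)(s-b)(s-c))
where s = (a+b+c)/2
s = (3 + 15 + 16)/2 = 34/2 = 17
s − a = 14, s − b = 2, s − c = 1
s(s−a)(s−b)(s−c) = 17·14·2·1 = 476
Area = √476 ≈ 21.8174

s = 17.0, Area = 21.82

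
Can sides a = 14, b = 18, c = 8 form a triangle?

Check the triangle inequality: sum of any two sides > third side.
a + b vs c: 14 + 18 = 32 > 8  ✓
a + c vs b: 14 + 8 = 22 > 18  ✓
b + c vs a: 18 + 8 = 26 > 14  ✓

Yes, triangle inequality satisfied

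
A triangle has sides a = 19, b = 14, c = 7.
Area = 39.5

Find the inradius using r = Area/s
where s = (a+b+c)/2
s = (19 + 14 + 7)/2 = 40/2 = 20
r = Area/s = 39.5/20 ≈ 1.975

r = 1.975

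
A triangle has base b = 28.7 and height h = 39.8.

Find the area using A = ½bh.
A = ½·b·h = ½·28.7·39.8 = ½·1142.26 = 571.13

Area = 571.13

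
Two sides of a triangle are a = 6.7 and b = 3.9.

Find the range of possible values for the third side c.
Triangle inequality: |a − b| < c < a + b
|a − b| = |6.7 − 3.9| = 2.8
a + b = 6.7 + 3.9 = 10.6

2.8 < c < 10.6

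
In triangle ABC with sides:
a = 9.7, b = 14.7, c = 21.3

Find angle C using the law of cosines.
c² = a² + b² − 2ab·cos(C)  ⇒  cos(C) = (a² + b² − c²)/(2ab)
cos(C) = (9.7² + 14.7² − 21.3²)/(2·9.7·14.7) = (94.09 + 216.09 − 453.69)/285.18 = -143.51/285.18 ≈ -0.503226
C = arccos(-0.503226) ≈ 120.214°

C = 120.2°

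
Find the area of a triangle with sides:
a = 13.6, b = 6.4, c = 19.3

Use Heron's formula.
s = (13.6 + 6.4 + 19.3)/2 = 39.3/2 = 19.65
s − a = 6.05, s − b = 13.25, s − c = 0.35
s(s−a)(s−b)(s−c) = 19.65·6.05·13.25·0.35 ≈ 551.318
Area = √551.318 ≈ 23.4802

Area = 23.48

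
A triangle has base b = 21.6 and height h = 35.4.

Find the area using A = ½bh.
A = ½·b·h = ½·21.6·35.4 = ½·764.64 = 382.32

Area = 382.32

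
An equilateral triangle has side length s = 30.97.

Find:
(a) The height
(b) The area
(a) The height splits the triangle into two 30-60-90 halves: h = s·√3/2 = 30.97·1.73205/2 ≈ 53.6416/2 ≈ 26.8208
(b) Area = (√3/4)·s² = (√3/4)·30.97² = (√3/4)·959.1409 ≈ 0.433013·959.1409 ≈ 415.32

Height = 26.82, Area = 415.3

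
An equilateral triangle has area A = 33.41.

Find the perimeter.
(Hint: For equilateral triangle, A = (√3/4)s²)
A = (√3/4)s²  ⇒  s² = 4A/√3 = 4·33.41/√3 = 133.64/1.73205 ≈ 77.1571
s ≈ √77.1571 ≈ 8.78391
Perimeter = 3s ≈ 3·8.78391 ≈ 26.3517

Perimeter = 26.35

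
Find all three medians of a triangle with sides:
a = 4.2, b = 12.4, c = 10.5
Median formula: m_a = ½√(2b² + 2c² − a²) (and cyclically). a² = 17.64, b² = 153.76, c² = 110.25.
m_a = ½√(2·153.76 + 2·110.25 − 17.64) = ½√510.38 ≈ ½·22.5916 ≈ 11.2958
m_b = ½√(2·17.64 + 2·110.25 − 153.76) = ½√102.02 ≈ ½·10.1005 ≈ 5.05025
m_c = ½√(2·17.64 + 2·153.76 − 110.25) = ½√232.55 ≈ ½·15.2496 ≈ 7.6248

m_a = 11.3, m_b = 5.05, m_c = 7.625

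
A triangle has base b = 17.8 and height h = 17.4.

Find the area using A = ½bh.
A = ½·b·h = ½·17.8·17.4 = ½·309.72 = 154.86

Area = 154.86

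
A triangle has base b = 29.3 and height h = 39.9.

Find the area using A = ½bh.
A = ½·b·h = ½·29.3·39.9 = ½·1169.07 = 584.535

Area = 584.535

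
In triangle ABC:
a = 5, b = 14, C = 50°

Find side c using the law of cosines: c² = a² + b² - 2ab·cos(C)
c² = 5² + 14² − 2·5·14·cos(50°)
cos(50°) ≈ 0.642788
c² ≈ 25 + 196 − 140·(0.642788) ≈ 221 − 89.9903 ≈ 131.01
c ≈ √131.01 ≈ 11.4459

c = 11.45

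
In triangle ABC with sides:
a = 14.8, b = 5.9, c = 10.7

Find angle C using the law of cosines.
c² = a² + b² − 2ab·cos(C)  ⇒  cos(C) = (a² + b² − c²)/(2ab)
cos(C) = (14.8² + 5.9² − 10.7²)/(2·14.8·5.9) = (219.04 + 34.81 − 114.49)/174.64 = 139.36/174.64 ≈ 0.797984
C = arccos(0.797984) ≈ 37.0619°

C = 37.06°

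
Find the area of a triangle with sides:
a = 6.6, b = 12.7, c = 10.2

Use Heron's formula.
s = (6.6 + 12.7 + 10.2)/2 = 29.5/2 = 14.75
s − a = 8.15, s − b = 2.05, s − c = 4.55
s(s−a)(s−b)(s−c) = 14.75·8.15·2.05·4.55 ≈ 1121.28
Area = √1121.28 ≈ 33.4856

Area = 33.49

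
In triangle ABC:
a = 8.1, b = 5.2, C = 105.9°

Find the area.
Two sides and the included angle (SAS): A = ½·a·b·sin(C) = ½·8.1·5.2·sin(105.9°)
sin(105.9°) ≈ 0.961741
A ≈ ½·42.12·0.961741 = 21.06·0.961741 ≈ 20.2543

Area = 20.25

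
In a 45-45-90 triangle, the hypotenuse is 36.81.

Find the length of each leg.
In a 45-45-90 triangle hypotenuse = leg·√2, so leg = hypotenuse/√2.
Leg = 36.81/√2 ≈ 36.81/1.41421 ≈ 26.0286

Each leg = 26.03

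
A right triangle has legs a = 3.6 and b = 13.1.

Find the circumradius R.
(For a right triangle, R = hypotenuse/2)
Hypotenuse c = √(a² + b²) = √(12.96 + 171.61) = √184.57 ≈ 13.5857
R = c/2 ≈ 13.5857/2 ≈ 6.79283

R = 6.793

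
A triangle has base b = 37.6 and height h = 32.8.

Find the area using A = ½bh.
A = ½·b·h = ½·37.6·32.8 = ½·1233.28 = 616.64

Area = 616.64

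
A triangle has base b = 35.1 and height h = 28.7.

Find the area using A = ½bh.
A = ½·b·h = ½·35.1·28.7 = ½·1007.37 = 503.685

Area = 503.685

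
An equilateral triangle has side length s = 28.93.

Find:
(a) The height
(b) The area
(a) The height splits the triangle into two 30-60-90 halves: h = s·√3/2 = 28.93·1.73205/2 ≈ 50.1082/2 ≈ 25.0541
(b) Area = (√3/4)·s² = (√3/4)·28.93² = (√3/4)·836.9449 ≈ 0.433013·836.9449 ≈ 362.408

Height = 25.05, Area = 362.4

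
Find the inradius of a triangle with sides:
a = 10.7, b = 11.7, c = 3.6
r = Area/s where s is the semi-perimeter.
s = (10.7 + 11.7 + 3.6)/2 = 26/2 = 13
Area = √(s(s−a)(s−b)(s−c)) = √(13·2.3·1.3·9.4) ≈ √365.378 ≈ 19.1149
r ≈ 19.1149/13 ≈ 1.47037

r = 1.47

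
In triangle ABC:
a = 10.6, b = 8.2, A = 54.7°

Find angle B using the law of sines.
a/sin(A) = b/sin(B)  ⇒  sin(B) = b·sin(A)/a = 8.2·sin(54.7°)/10.6
sin(54.7°) ≈ 0.816138
sin(B) ≈ 8.2·0.816138/10.6 ≈ 6.69233/10.6 ≈ 0.631352
B = arcsin(0.631352) ≈ 39.1499°
(Since b ≤ a we need B ≤ A, so the obtuse alternative 180° − 39.1499° ≈ 140.85° is rejected.)

B = 39.15°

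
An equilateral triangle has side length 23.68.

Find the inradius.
r = Area/s with s the semi-perimeter.
Area = (√3/4)·23.68² = (√3/4)·560.7424 ≈ 0.433013·560.7424 ≈ 242.809
s = 3·23.68/2 = 35.52
r ≈ 242.809/35.52 ≈ 6.83583
(Equivalently r = side/(2√3) = 23.68/3.4641 ≈ 6.83583.)

r = 6.836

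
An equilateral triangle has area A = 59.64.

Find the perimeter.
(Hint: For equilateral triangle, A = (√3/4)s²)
A = (√3/4)s²  ⇒  s² = 4A/√3 = 4·59.64/√3 = 238.56/1.73205 ≈ 137.733
s ≈ √137.733 ≈ 11.736
Perimeter = 3s ≈ 3·11.736 ≈ 35.2079

Perimeter = 35.21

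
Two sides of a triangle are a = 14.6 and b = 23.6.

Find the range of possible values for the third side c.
Triangle inequality: |a − b| < c < a + b
|a − b| = |14.6 − 23.6| = 9
a + b = 14.6 + 23.6 = 38.2

9 < c < 38.2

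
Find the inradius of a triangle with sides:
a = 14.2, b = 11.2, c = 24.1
r = Area/s where s is the semi-perimeter.
s = (14.2 + 11.2 + 24.1)/2 = 49.5/2 = 24.75
Area = √(s(s−a)(s−b)(s−c)) = √(24.75·10.55·13.55·0.65) ≈ √2299.75 ≈ 47.9557
r ≈ 47.9557/24.75 ≈ 1.9376

r = 1.938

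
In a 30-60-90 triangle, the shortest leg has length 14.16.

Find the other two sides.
In a 30-60-90 triangle the sides are in ratio 1 : √3 : 2 (short leg : long leg : hypotenuse).
Long leg = 14.16·√3 ≈ 14.16·1.73205 ≈ 24.5258
Hypotenuse = 2·14.16 = 28.32

Long leg = 14.16√3 = 24.53, Hypotenuse = 28.32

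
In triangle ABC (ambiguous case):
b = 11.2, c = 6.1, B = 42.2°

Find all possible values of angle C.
b/sin(B) = c/sin(C)  ⇒  sin(C) = c·sin(B)/b = 6.1·sin(42.2°)/11.2
sin(42.2°) ≈ 0.671721
sin(C) ≈ 6.1·0.671721/11.2 ≈ 4.0975/11.2 ≈ 0.365848
Candidate 1: C₁ = arcsin(0.365848) ≈ 21.4598°  →  A = 180° − 42.2° − 21.4598° ≈ 116.34° > 0, valid
Candidate 2: C₂ = 180° − C₁ ≈ 158.54°  →  A = 180° − 42.2° − 158.54° ≈ -20.7402° ≤ 0, not a valid triangle

C = 21.46° (one solution)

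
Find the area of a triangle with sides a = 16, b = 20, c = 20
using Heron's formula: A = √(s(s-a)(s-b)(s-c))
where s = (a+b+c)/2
s = (16 + 20 + 20)/2 = 56/2 = 28
s − a = 12, s − b = 8, s − c = 8
s(s−a)(s−b)(s−c) = 28·12·8·8 = 21504
Area = √21504 ≈ 146.642

s = 28.0, Area = 146.6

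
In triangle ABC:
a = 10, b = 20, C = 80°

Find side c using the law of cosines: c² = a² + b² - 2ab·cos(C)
c² = 10² + 20² − 2·10·20·cos(80°)
cos(80°) ≈ 0.173648
c² ≈ 100 + 400 − 400·(0.173648) ≈ 500 − 69.4593 ≈ 430.541
c ≈ √430.541 ≈ 20.7495

c = 20.75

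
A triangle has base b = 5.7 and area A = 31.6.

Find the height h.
A = ½·b·h  ⇒  h = 2A/b = 2·31.6/5.7 = 63.2/5.7 ≈ 11.0877

h = 11.09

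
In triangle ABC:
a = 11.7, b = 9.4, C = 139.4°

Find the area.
Two sides and the included angle (SAS): A = ½·a·b·sin(C) = ½·11.7·9.4·sin(139.4°)
sin(139.4°) ≈ 0.650774
A ≈ ½·109.98·0.650774 = 54.99·0.650774 ≈ 35.7861

Area = 35.79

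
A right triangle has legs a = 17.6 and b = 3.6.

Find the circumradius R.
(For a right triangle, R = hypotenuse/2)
Hypotenuse c = √(a² + b²) = √(309.76 + 12.96) = √322.72 ≈ 17.9644
R = c/2 ≈ 17.9644/2 ≈ 8.9822

R = 8.982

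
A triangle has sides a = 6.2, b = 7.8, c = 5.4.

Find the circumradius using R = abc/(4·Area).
First find the area with Heron's formula.
s = (6.2 + 7.8 + 5.4)/2 = 9.7
Area = √(s(s−a)(s−b)(s−c)) = √(9.7·3.5·1.9·4.3) ≈ √277.372 ≈ 16.6545
abc = 6.2·7.8·5.4 = 261.144
R = abc/(4·Area) ≈ 261.144/(4·16.6545) = 261.144/66.6179 ≈ 3.92003

R = 3.92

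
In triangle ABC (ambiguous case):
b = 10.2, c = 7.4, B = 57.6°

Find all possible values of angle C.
b/sin(B) = c/sin(C)  ⇒  sin(C) = c·sin(B)/b = 7.4·sin(57.6°)/10.2
sin(57.6°) ≈ 0.844328
sin(C) ≈ 7.4·0.844328/10.2 ≈ 6.24803/10.2 ≈ 0.612552
Candidate 1: C₁ = arcsin(0.612552) ≈ 37.7742°  →  A = 180° − 57.6° − 37.7742° ≈ 84.6258° > 0, valid
Candidate 2: C₂ = 180° − C₁ ≈ 142.226°  →  A = 180° − 57.6° − 142.226° ≈ -19.8258° ≤ 0, not a valid triangle

C = 37.77° (one solution)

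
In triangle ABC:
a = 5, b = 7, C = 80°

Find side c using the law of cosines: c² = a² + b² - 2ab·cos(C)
c² = 5² + 7² − 2·5·7·cos(80°)
cos(80°) ≈ 0.173648
c² ≈ 25 + 49 − 70·(0.173648) ≈ 74 − 12.1554 ≈ 61.8446
c ≈ √61.8446 ≈ 7.86414

c = 7.864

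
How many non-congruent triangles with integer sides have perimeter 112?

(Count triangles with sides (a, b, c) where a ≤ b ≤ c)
Let a ≤ b ≤ c with a + b + c = 112. The only binding inequality is a + b > c, i.e. 112 − c > c, so c < 112/2; and c ≥ 112/3 since c is the largest side.
So 38 ≤ c ≤ 55. For each c, b runs from ⌈(112 − c)/2⌉ up to c (then a = 112 − b − c satisfies 1 ≤ a ≤ b automatically), giving c − ⌈(112 − c)/2⌉ + 1 choices.
Summing over c: 2 + 3 + 5 + 6 + … + 26 + 27  (18 terms, c = 38, …, 55) = 261
Check (closed form: nearest integer to p²/48 for even p, (p+3)²/48 for odd p): 112²/48 = 12544/48 ≈ 261.33 → 261

261 triangles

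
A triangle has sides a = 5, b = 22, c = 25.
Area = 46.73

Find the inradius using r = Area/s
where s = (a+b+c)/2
s = (5 + 22 + 25)/2 = 52/2 = 26
r = Area/s = 46.73/26 ≈ 1.79731

r = 1.797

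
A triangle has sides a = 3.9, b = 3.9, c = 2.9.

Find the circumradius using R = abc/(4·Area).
First find the area with Heron's formula.
s = (3.9 + 3.9 + 2.9)/2 = 5.35
Area = √(s(s−a)(s−b)(s−c)) = √(5.35·1.45·1.45·2.45) ≈ √27.5585 ≈ 5.24962
abc = 3.9·3.9·2.9 = 44.109
R = abc/(4·Area) ≈ 44.109/(4·5.24962) = 44.109/20.9985 ≈ 2.10058

R = 2.101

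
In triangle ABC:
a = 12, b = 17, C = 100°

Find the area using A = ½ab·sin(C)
A = ½·a·b·sin(C) = ½·12·17·sin(100°)
sin(100°) ≈ 0.984808
A ≈ ½·204·0.984808 = 102·0.984808 ≈ 100.45

Area = 100.5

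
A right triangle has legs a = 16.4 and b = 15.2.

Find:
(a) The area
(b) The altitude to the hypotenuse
(a) The legs are perpendicular, so Area = ½·a·b = ½·16.4·15.2 = ½·249.28 = 124.64
(b) Hypotenuse c = √(a² + b²) = √(268.96 + 231.04) = √500 ≈ 22.3607
    Area = ½·c·h_c  ⇒  h_c = 2·Area/c = 249.28/22.3607 ≈ 11.1481

Area = 124.64, h_c = 11.15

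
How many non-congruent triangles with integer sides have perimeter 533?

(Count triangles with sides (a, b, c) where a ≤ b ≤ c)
Let a ≤ b ≤ c with a + b + c = 533. The only binding inequality is a + b > c, i.e. 533 − c > c, so c < 533/2; and c ≥ 533/3 since c is the largest side.
So 178 ≤ c ≤ 266. For each c, b runs from ⌈(533 − c)/2⌉ up to c (then a = 533 − b − c satisfies 1 ≤ a ≤ b automatically), giving c − ⌈(533 − c)/2⌉ + 1 choices.
Summing over c: 1 + 3 + 4 + 6 + … + 132 + 133  (89 terms, c = 178, …, 266) = 5985
Check (closed form: nearest integer to p²/48 for even p, (p+3)²/48 for odd p): (533+3)²/48 = 536²/48 = 287296/48 ≈ 5985.33 → 5985

5985 triangles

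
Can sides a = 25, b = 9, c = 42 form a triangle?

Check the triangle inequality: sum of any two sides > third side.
a + b vs c: 25 + 9 = 34 ≤ 42  ✗
a + c vs b: 25 + 42 = 67 > 9  ✓
b + c vs a: 9 + 42 = 51 > 25  ✓

No: 25 + 9 = 34 is not > 42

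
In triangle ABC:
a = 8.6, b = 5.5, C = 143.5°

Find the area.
Two sides and the included angle (SAS): A = ½·a·b·sin(C) = ½·8.6·5.5·sin(143.5°)
sin(143.5°) ≈ 0.594823
A ≈ ½·47.3·0.594823 = 23.65·0.594823 ≈ 14.0676

Area = 14.07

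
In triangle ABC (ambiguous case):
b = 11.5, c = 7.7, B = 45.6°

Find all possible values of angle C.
b/sin(B) = c/sin(C)  ⇒  sin(C) = c·sin(B)/b = 7.7·sin(45.6°)/11.5
sin(45.6°) ≈ 0.714473
sin(C) ≈ 7.7·0.714473/11.5 ≈ 5.50144/11.5 ≈ 0.478386
Candidate 1: C₁ = arcsin(0.478386) ≈ 28.58°  →  A = 180° − 45.6° − 28.58° ≈ 105.82° > 0, valid
Candidate 2: C₂ = 180° − C₁ ≈ 151.42°  →  A = 180° − 45.6° − 151.42° ≈ -17.02° ≤ 0, not a valid triangle

C = 28.58° (one solution)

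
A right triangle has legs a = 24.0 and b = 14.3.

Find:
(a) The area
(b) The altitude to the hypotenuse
(a) The legs are perpendicular, so Area = ½·a·b = ½·24.0·14.3 = ½·343.2 = 171.6
(b) Hypotenuse c = √(a² + b²) = √(576 + 204.49) = √780.49 ≈ 27.9373
    Area = ½·c·h_c  ⇒  h_c = 2·Area/c = 343.2/27.9373 ≈ 12.2847

Area = 171.6, h_c = 12.28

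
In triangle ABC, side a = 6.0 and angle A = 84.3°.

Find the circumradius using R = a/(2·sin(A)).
R = a/(2·sin(A)) = 6.0/(2·sin(84.3°))
sin(84.3°) ≈ 0.995056
R ≈ 6.0/(2·0.995056) = 6.0/1.99011 ≈ 3.01491

R = 3.015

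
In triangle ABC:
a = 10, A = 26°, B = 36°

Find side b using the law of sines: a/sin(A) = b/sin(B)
a/sin(A) = b/sin(B)  ⇒  b = a·sin(B)/sin(A) = 10·sin(36°)/sin(26°)
sin(36°) ≈ 0.587785, sin(26°) ≈ 0.438371
b ≈ 10·0.587785/0.438371 ≈ 5.87785/0.438371 ≈ 13.4084

b = 13.41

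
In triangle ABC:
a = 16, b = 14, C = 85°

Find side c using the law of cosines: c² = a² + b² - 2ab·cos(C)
c² = 16² + 14² − 2·16·14·cos(85°)
cos(85°) ≈ 0.0871557
c² ≈ 256 + 196 − 448·(0.0871557) ≈ 452 − 39.0458 ≈ 412.954
c ≈ √412.954 ≈ 20.3213

c = 20.32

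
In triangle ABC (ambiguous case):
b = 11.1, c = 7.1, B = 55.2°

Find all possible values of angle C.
b/sin(B) = c/sin(C)  ⇒  sin(C) = c·sin(B)/b = 7.1·sin(55.2°)/11.1
sin(55.2°) ≈ 0.821149
sin(C) ≈ 7.1·0.821149/11.1 ≈ 5.83016/11.1 ≈ 0.52524
Candidate 1: C₁ = arcsin(0.52524) ≈ 31.6844°  →  A = 180° − 55.2° − 31.6844° ≈ 93.1156° > 0, valid
Candidate 2: C₂ = 180° − C₁ ≈ 148.316°  →  A = 180° − 55.2° − 148.316° ≈ -23.5156° ≤ 0, not a valid triangle

C = 31.68° (one solution)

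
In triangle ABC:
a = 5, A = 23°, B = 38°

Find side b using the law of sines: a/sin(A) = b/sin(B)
a/sin(A) = b/sin(B)  ⇒  b = a·sin(B)/sin(A) = 5·sin(38°)/sin(23°)
sin(38°) ≈ 0.615661, sin(23°) ≈ 0.390731
b ≈ 5·0.615661/0.390731 ≈ 3.07831/0.390731 ≈ 7.87833

b = 7.878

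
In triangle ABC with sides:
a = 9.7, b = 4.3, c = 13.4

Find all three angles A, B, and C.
Law of cosines for each angle (a² = 94.09, b² = 18.49, c² = 179.56):
cos(A) = (b² + c² − a²)/(2bc) = (18.49 + 179.56 − 94.09)/(2·4.3·13.4) = 103.96/115.24 ≈ 0.902117  ⇒  A ≈ 25.5622°
cos(B) = (a² + c² − b²)/(2ac) = (94.09 + 179.56 − 18.49)/(2·9.7·13.4) = 255.16/259.96 ≈ 0.981536  ⇒  B ≈ 11.0275°
cos(C) = (a² + b² − c²)/(2ab) = (94.09 + 18.49 − 179.56)/(2·9.7·4.3) = -66.98/83.42 ≈ -0.802925  ⇒  C ≈ 143.41°
Check: A + B + C ≈ 180°

A = 25.56°, B = 11.03°, C = 143.4°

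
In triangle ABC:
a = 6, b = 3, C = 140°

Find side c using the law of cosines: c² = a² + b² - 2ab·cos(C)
c² = 6² + 3² − 2·6·3·cos(140°)
cos(140°) ≈ -0.766044
c² ≈ 36 + 9 − 36·(-0.766044) ≈ 45 + 27.5776 ≈ 72.5776
c ≈ √72.5776 ≈ 8.51925

c = 8.519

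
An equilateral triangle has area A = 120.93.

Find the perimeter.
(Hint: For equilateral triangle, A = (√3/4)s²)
A = (√3/4)s²  ⇒  s² = 4A/√3 = 4·120.93/√3 = 483.72/1.73205 ≈ 279.276
s ≈ √279.276 ≈ 16.7115
Perimeter = 3s ≈ 3·16.7115 ≈ 50.1346

Perimeter = 50.13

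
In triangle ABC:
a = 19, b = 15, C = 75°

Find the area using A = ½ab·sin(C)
A = ½·a·b·sin(C) = ½·19·15·sin(75°)
sin(75°) ≈ 0.965926
A ≈ ½·285·0.965926 = 142.5·0.965926 ≈ 137.644

Area = 137.6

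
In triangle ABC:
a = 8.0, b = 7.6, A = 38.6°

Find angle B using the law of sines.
a/sin(A) = b/sin(B)  ⇒  sin(B) = b·sin(A)/a = 7.6·sin(38.6°)/8.0
sin(38.6°) ≈ 0.62388
sin(B) ≈ 7.6·0.62388/8.0 ≈ 4.74148/8.0 ≈ 0.592686
B = arcsin(0.592686) ≈ 36.3478°
(Since b ≤ a we need B ≤ A, so the obtuse alternative 180° − 36.3478° ≈ 143.652° is rejected.)

B = 36.35°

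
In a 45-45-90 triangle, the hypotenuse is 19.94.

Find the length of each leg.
In a 45-45-90 triangle hypotenuse = leg·√2, so leg = hypotenuse/√2.
Leg = 19.94/√2 ≈ 19.94/1.41421 ≈ 14.0997

Each leg = 14.1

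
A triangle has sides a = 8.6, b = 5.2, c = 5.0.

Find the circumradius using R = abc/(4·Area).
First find the area with Heron's formula.
s = (8.6 + 5.2 + 5.0)/2 = 9.4
Area = √(s(s−a)(s−b)(s−c)) = √(9.4·0.8·4.2·4.4) ≈ √138.97 ≈ 11.7885
abc = 8.6·5.2·5.0 = 223.6
R = abc/(4·Area) ≈ 223.6/(4·11.7885) = 223.6/47.1541 ≈ 4.74189

R = 4.742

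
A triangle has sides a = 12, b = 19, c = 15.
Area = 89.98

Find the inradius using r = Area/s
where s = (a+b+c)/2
s = (12 + 19 + 15)/2 = 46/2 = 23
r = Area/s = 89.98/23 ≈ 3.91217

r = 3.912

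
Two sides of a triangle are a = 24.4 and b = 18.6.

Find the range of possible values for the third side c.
Triangle inequality: |a − b| < c < a + b
|a − b| = |24.4 − 18.6| = 5.8
a + b = 24.4 + 18.6 = 43

5.8 < c < 43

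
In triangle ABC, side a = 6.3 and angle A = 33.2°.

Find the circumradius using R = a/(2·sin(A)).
R = a/(2·sin(A)) = 6.3/(2·sin(33.2°))
sin(33.2°) ≈ 0.547563
R ≈ 6.3/(2·0.547563) = 6.3/1.09513 ≈ 5.75276

R = 5.753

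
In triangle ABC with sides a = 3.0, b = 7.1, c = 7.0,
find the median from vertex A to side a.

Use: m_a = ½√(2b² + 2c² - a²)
m_a = ½√(2·7.1² + 2·7.0² − 3.0²) = ½√(2·50.41 + 2·49 − 9) = ½√(100.82 + 98 − 9) = ½√189.82
√189.82 ≈ 13.7775, so m_a ≈ 6.88876

m_a = 6.889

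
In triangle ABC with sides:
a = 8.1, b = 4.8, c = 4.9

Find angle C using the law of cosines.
c² = a² + b² − 2ab·cos(C)  ⇒  cos(C) = (a² + b² − c²)/(2ab)
cos(C) = (8.1² + 4.8² − 4.9²)/(2·8.1·4.8) = (65.61 + 23.04 − 24.01)/77.76 = 64.64/77.76 ≈ 0.831276
C = arccos(0.831276) ≈ 33.77°

C = 33.77°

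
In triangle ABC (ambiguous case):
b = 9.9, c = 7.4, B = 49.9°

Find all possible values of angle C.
b/sin(B) = c/sin(C)  ⇒  sin(C) = c·sin(B)/b = 7.4·sin(49.9°)/9.9
sin(49.9°) ≈ 0.764921
sin(C) ≈ 7.4·0.764921/9.9 ≈ 5.66042/9.9 ≈ 0.571759
Candidate 1: C₁ = arcsin(0.571759) ≈ 34.873°  →  A = 180° − 49.9° − 34.873° ≈ 95.227° > 0, valid
Candidate 2: C₂ = 180° − C₁ ≈ 145.127°  →  A = 180° − 49.9° − 145.127° ≈ -15.027° ≤ 0, not a valid triangle

C = 34.87° (one solution)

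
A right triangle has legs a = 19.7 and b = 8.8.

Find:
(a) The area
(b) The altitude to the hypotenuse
(a) The legs are perpendicular, so Area = ½·a·b = ½·19.7·8.8 = ½·173.36 = 86.68
(b) Hypotenuse c = √(a² + b²) = √(388.09 + 77.44) = √465.53 ≈ 21.5761
    Area = ½·c·h_c  ⇒  h_c = 2·Area/c = 173.36/21.5761 ≈ 8.0348

Area = 86.68, h_c = 8.035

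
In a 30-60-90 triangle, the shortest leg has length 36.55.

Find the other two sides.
In a 30-60-90 triangle the sides are in ratio 1 : √3 : 2 (short leg : long leg : hypotenuse).
Long leg = 36.55·√3 ≈ 36.55·1.73205 ≈ 63.3065
Hypotenuse = 2·36.55 = 73.1

Long leg = 36.55√3 = 63.31, Hypotenuse = 73.1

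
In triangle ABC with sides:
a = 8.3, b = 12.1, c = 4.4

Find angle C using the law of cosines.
c² = a² + b² − 2ab·cos(C)  ⇒  cos(C) = (a² + b² − c²)/(2ab)
cos(C) = (8.3² + 12.1² − 4.4²)/(2·8.3·12.1) = (68.89 + 146.41 − 19.36)/200.86 = 195.94/200.86 ≈ 0.975505
C = arccos(0.975505) ≈ 12.7076°

C = 12.71°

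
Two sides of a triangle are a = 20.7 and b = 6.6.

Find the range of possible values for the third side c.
Triangle inequality: |a − b| < c < a + b
|a − b| = |20.7 − 6.6| = 14.1
a + b = 20.7 + 6.6 = 27.3

14.1 < c < 27.3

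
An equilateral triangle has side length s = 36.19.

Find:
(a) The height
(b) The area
(a) The height splits the triangle into two 30-60-90 halves: h = s·√3/2 = 36.19·1.73205/2 ≈ 62.6829/2 ≈ 31.3415
(b) Area = (√3/4)·s² = (√3/4)·36.19² = (√3/4)·1309.7161 ≈ 0.433013·1309.7161 ≈ 567.124

Height = 31.34, Area = 567.1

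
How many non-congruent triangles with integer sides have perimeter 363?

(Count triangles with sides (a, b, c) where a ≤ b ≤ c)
Let a ≤ b ≤ c with a + b + c = 363. The only binding inequality is a + b > c, i.e. 363 − c > c, so c < 363/2; and c ≥ 363/3 since c is the largest side.
So 121 ≤ c ≤ 181. For each c, b runs from ⌈(363 − c)/2⌉ up to c (then a = 363 − b − c satisfies 1 ≤ a ≤ b automatically), giving c − ⌈(363 − c)/2⌉ + 1 choices.
Summing over c: 1 + 2 + 4 + 5 + … + 89 + 91  (61 terms, c = 121, …, 181) = 2791
Check (closed form: nearest integer to p²/48 for even p, (p+3)²/48 for odd p): (363+3)²/48 = 366²/48 = 133956/48 ≈ 2790.75 → 2791

2791 triangles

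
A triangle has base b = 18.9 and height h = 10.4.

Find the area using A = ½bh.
A = ½·b·h = ½·18.9·10.4 = ½·196.56 = 98.28

Area = 98.28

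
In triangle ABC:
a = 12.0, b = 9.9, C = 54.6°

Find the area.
Two sides and the included angle (SAS): A = ½·a·b·sin(C) = ½·12.0·9.9·sin(54.6°)
sin(54.6°) ≈ 0.815128
A ≈ ½·118.8·0.815128 = 59.4·0.815128 ≈ 48.4186

Area = 48.42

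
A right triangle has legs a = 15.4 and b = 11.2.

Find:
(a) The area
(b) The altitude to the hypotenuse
(a) The legs are perpendicular, so Area = ½·a·b = ½·15.4·11.2 = ½·172.48 = 86.24
(b) Hypotenuse c = √(a² + b²) = √(237.16 + 125.44) = √362.6 ≈ 19.0421
    Area = ½·c·h_c  ⇒  h_c = 2·Area/c = 172.48/19.0421 ≈ 9.05784

Area = 86.24, h_c = 9.058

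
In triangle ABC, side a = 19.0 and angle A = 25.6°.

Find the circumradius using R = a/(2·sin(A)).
R = a/(2·sin(A)) = 19.0/(2·sin(25.6°))
sin(25.6°) ≈ 0.432086
R ≈ 19.0/(2·0.432086) = 19.0/0.864171 ≈ 21.9864

R = 21.99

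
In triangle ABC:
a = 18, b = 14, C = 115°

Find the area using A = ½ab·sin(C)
A = ½·a·b·sin(C) = ½·18·14·sin(115°)
sin(115°) ≈ 0.906308
A ≈ ½·252·0.906308 = 126·0.906308 ≈ 114.195

Area = 114.2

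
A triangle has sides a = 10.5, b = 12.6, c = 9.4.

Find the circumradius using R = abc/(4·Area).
First find the area with Heron's formula.
s = (10.5 + 12.6 + 9.4)/2 = 16.25
Area = √(s(s−a)(s−b)(s−c)) = √(16.25·5.75·3.65·6.85) ≈ √2336.17 ≈ 48.334
abc = 10.5·12.6·9.4 = 1243.62
R = abc/(4·Area) ≈ 1243.62/(4·48.334) = 1243.62/193.336 ≈ 6.43243

R = 6.432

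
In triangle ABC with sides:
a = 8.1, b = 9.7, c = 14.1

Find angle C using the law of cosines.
c² = a² + b² − 2ab·cos(C)  ⇒  cos(C) = (a² + b² − c²)/(2ab)
cos(C) = (8.1² + 9.7² − 14.1²)/(2·8.1·9.7) = (65.61 + 94.09 − 198.81)/157.14 = -39.11/157.14 ≈ -0.248886
C = arccos(-0.248886) ≈ 104.412°

C = 104.4°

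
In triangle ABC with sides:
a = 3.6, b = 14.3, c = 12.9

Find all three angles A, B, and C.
Law of cosines for each angle (a² = 12.96, b² = 204.49, c² = 166.41):
cos(A) = (b² + c² − a²)/(2bc) = (204.49 + 166.41 − 12.96)/(2·14.3·12.9) = 357.94/368.94 ≈ 0.970185  ⇒  A ≈ 14.0262°
cos(B) = (a² + c² − b²)/(2ac) = (12.96 + 166.41 − 204.49)/(2·3.6·12.9) = -25.12/92.88 ≈ -0.270457  ⇒  B ≈ 105.691°
cos(C) = (a² + b² − c²)/(2ab) = (12.96 + 204.49 − 166.41)/(2·3.6·14.3) = 51.04/102.96 ≈ 0.495726  ⇒  C ≈ 60.2823°
Check: A + B + C ≈ 180°

A = 14.03°, B = 105.7°, C = 60.28°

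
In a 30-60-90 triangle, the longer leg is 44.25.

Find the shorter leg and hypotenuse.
In a 30-60-90 triangle the sides are in ratio 1 : √3 : 2, so short leg = long leg/√3 and hypotenuse = 2·(short leg).
Short leg = 44.25/√3 ≈ 44.25/1.73205 ≈ 25.5477
Hypotenuse = 2·25.5477 ≈ 51.0955

Short leg = 25.55, Hypotenuse = 51.1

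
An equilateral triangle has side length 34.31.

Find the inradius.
r = Area/s with s the semi-perimeter.
Area = (√3/4)·34.31² = (√3/4)·1177.1761 ≈ 0.433013·1177.1761 ≈ 509.732
s = 3·34.31/2 = 51.465
r ≈ 509.732/51.465 ≈ 9.90444
(Equivalently r = side/(2√3) = 34.31/3.4641 ≈ 9.90444.)

r = 9.904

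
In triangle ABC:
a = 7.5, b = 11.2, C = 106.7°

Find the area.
Two sides and the included angle (SAS): A = ½·a·b·sin(C) = ½·7.5·11.2·sin(106.7°)
sin(106.7°) ≈ 0.957822
A ≈ ½·84·0.957822 = 42·0.957822 ≈ 40.2285

Area = 40.23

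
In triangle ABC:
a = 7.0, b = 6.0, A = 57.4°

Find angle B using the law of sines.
a/sin(A) = b/sin(B)  ⇒  sin(B) = b·sin(A)/a = 6.0·sin(57.4°)/7.0
sin(57.4°) ≈ 0.842452
sin(B) ≈ 6.0·0.842452/7.0 ≈ 5.05471/7.0 ≈ 0.722102
B = arcsin(0.722102) ≈ 46.2283°
(Since b ≤ a we need B ≤ A, so the obtuse alternative 180° − 46.2283° ≈ 133.772° is rejected.)

B = 46.23°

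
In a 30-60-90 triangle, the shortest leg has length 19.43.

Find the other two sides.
In a 30-60-90 triangle the sides are in ratio 1 : √3 : 2 (short leg : long leg : hypotenuse).
Long leg = 19.43·√3 ≈ 19.43·1.73205 ≈ 33.6537
Hypotenuse = 2·19.43 = 38.86

Long leg = 19.43√3 = 33.65, Hypotenuse = 38.86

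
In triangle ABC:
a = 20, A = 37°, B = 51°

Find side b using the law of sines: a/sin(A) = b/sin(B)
a/sin(A) = b/sin(B)  ⇒  b = a·sin(B)/sin(A) = 20·sin(51°)/sin(37°)
sin(51°) ≈ 0.777146, sin(37°) ≈ 0.601815
b ≈ 20·0.777146/0.601815 ≈ 15.5429/0.601815 ≈ 25.8267

b = 25.83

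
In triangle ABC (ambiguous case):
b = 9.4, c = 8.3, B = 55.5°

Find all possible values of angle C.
b/sin(B) = c/sin(C)  ⇒  sin(C) = c·sin(B)/b = 8.3·sin(55.5°)/9.4
sin(55.5°) ≈ 0.824126
sin(C) ≈ 8.3·0.824126/9.4 ≈ 6.84025/9.4 ≈ 0.727686
Candidate 1: C₁ = arcsin(0.727686) ≈ 46.6927°  →  A = 180° − 55.5° − 46.6927° ≈ 77.8073° > 0, valid
Candidate 2: C₂ = 180° − C₁ ≈ 133.307°  →  A = 180° − 55.5° − 133.307° ≈ -8.8073° ≤ 0, not a valid triangle

C = 46.69° (one solution)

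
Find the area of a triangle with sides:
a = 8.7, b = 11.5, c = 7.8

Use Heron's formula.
s = (8.7 + 11.5 + 7.8)/2 = 28/2 = 14
s − a = 5.3, s − b = 2.5, s − c = 6.2
s(s−a)(s−b)(s−c) = 14·5.3·2.5·6.2 ≈ 1150.1
Area = √1150.1 ≈ 33.9131

Area = 33.91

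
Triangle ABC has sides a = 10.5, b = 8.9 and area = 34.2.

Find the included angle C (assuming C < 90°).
Area = ½·a·b·sin(C)  ⇒  sin(C) = 2·Area/(a·b) = 2·34.2/(10.5·8.9) = 68.4/93.45 ≈ 0.731942
C = arcsin(0.731942) ≈ 47.0495° (taking the acute solution since C < 90°)

C = 47.05°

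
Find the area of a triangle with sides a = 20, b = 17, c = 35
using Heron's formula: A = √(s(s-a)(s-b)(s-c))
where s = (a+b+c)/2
s = (20 + 17 + 35)/2 = 72/2 = 36
s − a = 16, s − b = 19, s − c = 1
s(s−a)(s−b)(s−c) = 36·16·19·1 = 10944
Area = √10944 ≈ 104.614

s = 36.0, Area = 104.6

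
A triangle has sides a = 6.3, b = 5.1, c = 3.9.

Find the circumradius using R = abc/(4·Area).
First find the area with Heron's formula.
s = (6.3 + 5.1 + 3.9)/2 = 7.65
Area = √(s(s−a)(s−b)(s−c)) = √(7.65·1.35·2.55·3.75) ≈ √98.7567 ≈ 9.93764
abc = 6.3·5.1·3.9 = 125.307
R = abc/(4·Area) ≈ 125.307/(4·9.93764) = 125.307/39.7506 ≈ 3.15233

R = 3.152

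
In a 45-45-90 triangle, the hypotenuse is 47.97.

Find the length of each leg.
In a 45-45-90 triangle hypotenuse = leg·√2, so leg = hypotenuse/√2.
Leg = 47.97/√2 ≈ 47.97/1.41421 ≈ 33.9199

Each leg = 33.92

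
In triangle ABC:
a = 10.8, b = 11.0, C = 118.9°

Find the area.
Two sides and the included angle (SAS): A = ½·a·b·sin(C) = ½·10.8·11.0·sin(118.9°)
sin(118.9°) ≈ 0.875465
A ≈ ½·118.8·0.875465 = 59.4·0.875465 ≈ 52.0026

Area = 52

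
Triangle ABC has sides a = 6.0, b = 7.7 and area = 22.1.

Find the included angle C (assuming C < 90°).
Area = ½·a·b·sin(C)  ⇒  sin(C) = 2·Area/(a·b) = 2·22.1/(6.0·7.7) = 44.2/46.2 ≈ 0.95671
C = arcsin(0.95671) ≈ 73.0796° (taking the acute solution since C < 90°)

C = 73.08°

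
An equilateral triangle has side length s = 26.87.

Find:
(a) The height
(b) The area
(a) The height splits the triangle into two 30-60-90 halves: h = s·√3/2 = 26.87·1.73205/2 ≈ 46.5402/2 ≈ 23.2701
(b) Area = (√3/4)·s² = (√3/4)·26.87² = (√3/4)·721.9969 ≈ 0.433013·721.9969 ≈ 312.634

Height = 23.27, Area = 312.6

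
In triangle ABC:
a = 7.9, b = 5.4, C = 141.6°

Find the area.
Two sides and the included angle (SAS): A = ½·a·b·sin(C) = ½·7.9·5.4·sin(141.6°)
sin(141.6°) ≈ 0.621148
A ≈ ½·42.66·0.621148 = 21.33·0.621148 ≈ 13.2491

Area = 13.25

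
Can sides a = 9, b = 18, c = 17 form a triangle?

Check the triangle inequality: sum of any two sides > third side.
a + b vs c: 9 + 18 = 27 > 17  ✓
a + c vs b: 9 + 17 = 26 > 18  ✓
b + c vs a: 18 + 17 = 35 > 9  ✓

Yes, triangle inequality satisfied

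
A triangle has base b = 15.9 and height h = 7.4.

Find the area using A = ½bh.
A = ½·b·h = ½·15.9·7.4 = ½·117.66 = 58.83

Area = 58.83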